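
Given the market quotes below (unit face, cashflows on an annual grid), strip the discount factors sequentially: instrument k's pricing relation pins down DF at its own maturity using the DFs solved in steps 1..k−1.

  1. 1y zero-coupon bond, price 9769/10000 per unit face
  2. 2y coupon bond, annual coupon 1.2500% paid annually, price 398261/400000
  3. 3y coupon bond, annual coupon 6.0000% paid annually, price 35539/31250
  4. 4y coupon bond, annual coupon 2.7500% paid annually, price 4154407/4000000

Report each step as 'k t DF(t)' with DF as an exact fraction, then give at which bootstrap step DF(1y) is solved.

1 1 9769/10000
2 2 9713/10000
3 3 4813/5000
4 4 9329/10000
DF(1y) is solved at step 1

step 1 [1y] zero: DF = P = 9769/10000 ≈ 0.976900
step 2 [2y] bond c/1=1/80: DF=(398261/400000 − 1/80·(0.976900))/(1+1/80) = 9713/10000 ≈ 0.971300
step 3 [3y] bond c/1=3/50: DF=(35539/31250 − 3/50·(0.976900+0.971300))/(1+3/50) = 4813/5000 ≈ 0.962600
step 4 [4y] bond c/1=11/400: DF=(4154407/4000000 − 11/400·(0.976900+0.971300+0.962600))/(1+11/400) = 9329/10000 ≈ 0.932900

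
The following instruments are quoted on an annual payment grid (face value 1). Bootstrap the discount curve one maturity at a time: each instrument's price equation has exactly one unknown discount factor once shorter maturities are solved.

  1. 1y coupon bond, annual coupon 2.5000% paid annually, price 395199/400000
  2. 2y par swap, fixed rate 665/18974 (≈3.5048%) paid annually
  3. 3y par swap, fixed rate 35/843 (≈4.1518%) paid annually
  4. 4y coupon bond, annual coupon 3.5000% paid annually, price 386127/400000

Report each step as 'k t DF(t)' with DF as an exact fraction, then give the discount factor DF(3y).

1 1 9639/10000
2 2 1867/2000
3 3 1769/2000
4 4 4193/5000
DF(3y) = 1769/2000 ≈ 0.884500

step 1 [1y] bond c/1=1/40: DF=(395199/400000 − 1/40·(0))/(1+1/40) = 9639/10000 ≈ 0.963900
step 2 [2y] swap r/1=665/18974: DF=(1 − 665/18974·(0.963900))/(1+665/18974) = 1867/2000 ≈ 0.933500
step 3 [3y] swap r/1=35/843: DF=(1 − 35/843·(0.963900+0.933500))/(1+35/843) = 1769/2000 ≈ 0.884500
step 4 [4y] bond c/1=7/200: DF=(386127/400000 − 7/200·(0.963900+0.933500+0.884500))/(1+7/200) = 4193/5000 ≈ 0.838600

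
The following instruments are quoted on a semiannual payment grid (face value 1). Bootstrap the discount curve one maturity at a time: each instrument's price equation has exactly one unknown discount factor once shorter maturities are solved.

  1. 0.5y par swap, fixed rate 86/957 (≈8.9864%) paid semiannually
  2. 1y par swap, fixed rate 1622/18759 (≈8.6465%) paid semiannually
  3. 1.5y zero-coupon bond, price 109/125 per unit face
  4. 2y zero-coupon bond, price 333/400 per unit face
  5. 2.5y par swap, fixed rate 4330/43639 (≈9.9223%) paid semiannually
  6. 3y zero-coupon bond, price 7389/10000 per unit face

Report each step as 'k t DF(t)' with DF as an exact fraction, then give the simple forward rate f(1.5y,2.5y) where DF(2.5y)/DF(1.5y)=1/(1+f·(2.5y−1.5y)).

step 1 [0.5y] swap r/2=43/957: DF=(1 − 43/957·(0))/(1+43/957) = 957/1000 ≈ 0.957000
step 2 [1y] swap r/2=811/18759: DF=(1 − 811/18759·(0.957000))/(1+811/18759) = 9189/10000 ≈ 0.918900
step 3 [1.5y] zero: DF = P = 109/125 ≈ 0.872000
step 4 [2y] zero: DF = P = 333/400 ≈ 0.832500
step 5 [2.5y] swap r/2=2165/43639: DF=(1 − 2165/43639·(0.957000+0.918900+0.872000+0.832500))/(1+2165/43639) = 1567/2000 ≈ 0.783500
step 6 [3y] zero: DF = P = 7389/10000 ≈ 0.738900

1 1/2 957/1000
2 1 9189/10000
3 3/2 109/125
4 2 333/400
5 5/2 1567/2000
6 3 7389/10000
f(1.5y,2.5y) = ((109/125)/(1567/2000) − 1)/(1) = 177/1567 ≈ 11.2955%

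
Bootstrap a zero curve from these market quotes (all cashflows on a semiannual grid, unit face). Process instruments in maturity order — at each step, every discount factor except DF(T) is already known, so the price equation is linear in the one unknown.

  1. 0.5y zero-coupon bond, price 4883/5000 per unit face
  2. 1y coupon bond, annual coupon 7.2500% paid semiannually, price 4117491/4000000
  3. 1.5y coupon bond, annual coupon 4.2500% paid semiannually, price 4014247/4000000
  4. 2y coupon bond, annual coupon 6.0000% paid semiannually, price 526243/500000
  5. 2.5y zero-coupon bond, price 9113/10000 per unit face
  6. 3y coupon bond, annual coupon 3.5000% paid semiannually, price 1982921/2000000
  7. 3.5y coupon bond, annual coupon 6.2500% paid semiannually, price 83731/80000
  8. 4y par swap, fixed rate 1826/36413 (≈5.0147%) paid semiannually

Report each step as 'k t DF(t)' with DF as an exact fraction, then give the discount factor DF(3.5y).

1 1/2 4883/5000
2 1 1199/1250
3 3/2 589/625
4 2 469/500
5 5/2 9113/10000
6 3 8931/10000
7 7/2 4223/5000
8 4 4087/5000
DF(3.5y) = 4223/5000 ≈ 0.844600

step 1 [0.5y] zero: DF = P = 4883/5000 ≈ 0.976600
step 2 [1y] bond c/2=29/800: DF=(4117491/4000000 − 29/800·(0.976600))/(1+29/800) = 1199/1250 ≈ 0.959200
step 3 [1.5y] bond c/2=17/800: DF=(4014247/4000000 − 17/800·(0.976600+0.959200))/(1+17/800) = 589/625 ≈ 0.942400
step 4 [2y] bond c/2=3/100: DF=(526243/500000 − 3/100·(0.976600+0.959200+0.942400))/(1+3/100) = 469/500 ≈ 0.938000
step 5 [2.5y] zero: DF = P = 9113/10000 ≈ 0.911300
step 6 [3y] bond c/2=7/400: DF=(1982921/2000000 − 7/400·(0.976600+0.959200+0.942400+0.938000+0.911300))/(1+7/400) = 8931/10000 ≈ 0.893100
step 7 [3.5y] bond c/2=1/32: DF=(83731/80000 − 1/32·(0.976600+0.959200+0.942400+0.938000+0.911300+0.893100))/(1+1/32) = 4223/5000 ≈ 0.844600
step 8 [4y] swap r/2=913/36413: DF=(1 − 913/36413·(0.976600+0.959200+0.942400+0.938000+0.911300+0.893100+0.844600))/(1+913/36413) = 4087/5000 ≈ 0.817400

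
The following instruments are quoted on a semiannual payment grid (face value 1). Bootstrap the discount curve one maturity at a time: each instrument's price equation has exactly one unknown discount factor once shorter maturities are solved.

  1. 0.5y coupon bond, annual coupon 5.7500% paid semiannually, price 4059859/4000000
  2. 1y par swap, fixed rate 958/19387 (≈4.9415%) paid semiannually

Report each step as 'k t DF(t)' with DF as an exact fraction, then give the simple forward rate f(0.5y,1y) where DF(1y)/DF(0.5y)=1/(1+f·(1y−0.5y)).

1 1/2 4933/5000
2 1 9521/10000
f(0.5y,1y) = ((4933/5000)/(9521/10000) − 1)/(1/2) = 690/9521 ≈ 7.2471%

step 1 [0.5y] bond c/2=23/800: DF=(4059859/4000000 − 23/800·(0))/(1+23/800) = 4933/5000 ≈ 0.986600
step 2 [1y] swap r/2=479/19387: DF=(1 − 479/19387·(0.986600))/(1+479/19387) = 9521/10000 ≈ 0.952100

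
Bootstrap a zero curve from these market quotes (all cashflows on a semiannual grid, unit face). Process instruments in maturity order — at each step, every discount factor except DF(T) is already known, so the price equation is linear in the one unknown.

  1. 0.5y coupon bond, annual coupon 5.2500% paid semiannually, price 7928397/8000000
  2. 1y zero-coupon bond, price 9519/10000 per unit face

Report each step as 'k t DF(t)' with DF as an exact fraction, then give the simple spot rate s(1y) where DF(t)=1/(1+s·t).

1 1/2 9657/10000
2 1 9519/10000
s(1y) = (1/(9519/10000) − 1)/(1) = 481/9519 ≈ 5.0531%

step 1 [0.5y] bond c/2=21/800: DF=(7928397/8000000 − 21/800·(0))/(1+21/800) = 9657/10000 ≈ 0.965700
step 2 [1y] zero: DF = P = 9519/10000 ≈ 0.951900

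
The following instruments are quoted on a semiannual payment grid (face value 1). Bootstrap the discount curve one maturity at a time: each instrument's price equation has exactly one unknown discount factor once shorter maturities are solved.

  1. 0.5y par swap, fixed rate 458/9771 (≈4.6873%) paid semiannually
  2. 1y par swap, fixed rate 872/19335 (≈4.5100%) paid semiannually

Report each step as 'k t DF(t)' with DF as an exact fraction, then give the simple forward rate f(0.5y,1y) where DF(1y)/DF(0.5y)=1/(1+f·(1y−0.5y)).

1 1/2 9771/10000
2 1 2391/2500
f(0.5y,1y) = ((9771/10000)/(2391/2500) − 1)/(1/2) = 69/1594 ≈ 4.3287%

step 1 [0.5y] swap r/2=229/9771: DF=(1 − 229/9771·(0))/(1+229/9771) = 9771/10000 ≈ 0.977100
step 2 [1y] swap r/2=436/19335: DF=(1 − 436/19335·(0.977100))/(1+436/19335) = 2391/2500 ≈ 0.956400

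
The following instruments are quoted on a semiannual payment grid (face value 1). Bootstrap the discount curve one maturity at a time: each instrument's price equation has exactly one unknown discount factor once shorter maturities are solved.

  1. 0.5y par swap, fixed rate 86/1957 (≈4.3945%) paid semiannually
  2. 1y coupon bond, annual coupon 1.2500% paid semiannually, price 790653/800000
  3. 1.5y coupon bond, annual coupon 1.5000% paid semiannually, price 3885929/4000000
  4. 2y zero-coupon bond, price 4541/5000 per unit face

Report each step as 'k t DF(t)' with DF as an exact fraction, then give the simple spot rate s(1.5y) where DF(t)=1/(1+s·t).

step 1 [0.5y] swap r/2=43/1957: DF=(1 − 43/1957·(0))/(1+43/1957) = 1957/2000 ≈ 0.978500
step 2 [1y] bond c/2=1/160: DF=(790653/800000 − 1/160·(0.978500))/(1+1/160) = 9761/10000 ≈ 0.976100
step 3 [1.5y] bond c/2=3/400: DF=(3885929/4000000 − 3/400·(0.978500+0.976100))/(1+3/400) = 9497/10000 ≈ 0.949700
step 4 [2y] zero: DF = P = 4541/5000 ≈ 0.908200

1 1/2 1957/2000
2 1 9761/10000
3 3/2 9497/10000
4 2 4541/5000
s(1.5y) = (1/(9497/10000) − 1)/(3/2) = 1006/28491 ≈ 3.5309%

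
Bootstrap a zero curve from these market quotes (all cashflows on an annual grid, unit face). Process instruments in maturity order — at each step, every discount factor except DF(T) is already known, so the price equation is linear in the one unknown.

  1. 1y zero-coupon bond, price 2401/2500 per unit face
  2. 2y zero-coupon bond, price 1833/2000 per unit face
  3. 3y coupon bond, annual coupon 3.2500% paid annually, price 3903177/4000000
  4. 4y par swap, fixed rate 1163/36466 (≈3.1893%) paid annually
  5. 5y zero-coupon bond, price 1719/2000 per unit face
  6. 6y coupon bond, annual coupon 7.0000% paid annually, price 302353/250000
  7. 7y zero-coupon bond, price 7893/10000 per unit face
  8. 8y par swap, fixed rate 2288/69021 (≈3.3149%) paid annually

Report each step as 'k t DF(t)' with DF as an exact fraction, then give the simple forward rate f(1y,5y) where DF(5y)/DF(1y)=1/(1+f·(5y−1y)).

step 1 [1y] zero: DF = P = 2401/2500 ≈ 0.960400
step 2 [2y] zero: DF = P = 1833/2000 ≈ 0.916500
step 3 [3y] bond c/1=13/400: DF=(3903177/4000000 − 13/400·(0.960400+0.916500))/(1+13/400) = 443/500 ≈ 0.886000
step 4 [4y] swap r/1=1163/36466: DF=(1 − 1163/36466·(0.960400+0.916500+0.886000))/(1+1163/36466) = 8837/10000 ≈ 0.883700
step 5 [5y] zero: DF = P = 1719/2000 ≈ 0.859500
step 6 [6y] bond c/1=7/100: DF=(302353/250000 − 7/100·(0.960400+0.916500+0.886000+0.883700+0.859500))/(1+7/100) = 1671/2000 ≈ 0.835500
step 7 [7y] zero: DF = P = 7893/10000 ≈ 0.789300
step 8 [8y] swap r/1=2288/69021: DF=(1 − 2288/69021·(0.960400+0.916500+0.886000+0.883700+0.859500+0.835500+0.789300))/(1+2288/69021) = 482/625 ≈ 0.771200

1 1 2401/2500
2 2 1833/2000
3 3 443/500
4 4 8837/10000
5 5 1719/2000
6 6 1671/2000
7 7 7893/10000
8 8 482/625
f(1y,5y) = ((2401/2500)/(1719/2000) − 1)/(4) = 1009/34380 ≈ 2.9348%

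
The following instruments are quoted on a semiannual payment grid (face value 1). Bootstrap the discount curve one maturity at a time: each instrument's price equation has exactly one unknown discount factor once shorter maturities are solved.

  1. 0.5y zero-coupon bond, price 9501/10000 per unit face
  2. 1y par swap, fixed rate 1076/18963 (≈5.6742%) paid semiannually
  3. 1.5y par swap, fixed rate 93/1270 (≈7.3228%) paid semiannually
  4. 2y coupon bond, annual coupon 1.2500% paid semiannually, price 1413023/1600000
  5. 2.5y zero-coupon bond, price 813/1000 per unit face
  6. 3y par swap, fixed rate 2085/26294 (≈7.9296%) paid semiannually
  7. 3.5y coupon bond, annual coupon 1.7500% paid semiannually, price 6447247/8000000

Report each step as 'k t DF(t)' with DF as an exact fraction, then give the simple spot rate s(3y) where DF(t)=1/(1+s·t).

step 1 [0.5y] zero: DF = P = 9501/10000 ≈ 0.950100
step 2 [1y] swap r/2=538/18963: DF=(1 − 538/18963·(0.950100))/(1+538/18963) = 4731/5000 ≈ 0.946200
step 3 [1.5y] swap r/2=93/2540: DF=(1 − 93/2540·(0.950100+0.946200))/(1+93/2540) = 8977/10000 ≈ 0.897700
step 4 [2y] bond c/2=1/160: DF=(1413023/1600000 − 1/160·(0.950100+0.946200+0.897700))/(1+1/160) = 8603/10000 ≈ 0.860300
step 5 [2.5y] zero: DF = P = 813/1000 ≈ 0.813000
step 6 [3y] swap r/2=2085/52588: DF=(1 − 2085/52588·(0.950100+0.946200+0.897700+0.860300+0.813000))/(1+2085/52588) = 1583/2000 ≈ 0.791500
step 7 [3.5y] bond c/2=7/800: DF=(6447247/8000000 − 7/800·(0.950100+0.946200+0.897700+0.860300+0.813000+0.791500))/(1+7/800) = 7533/10000 ≈ 0.753300

1 1/2 9501/10000
2 1 4731/5000
3 3/2 8977/10000
4 2 8603/10000
5 5/2 813/1000
6 3 1583/2000
7 7/2 7533/10000
s(3y) = (1/(1583/2000) − 1)/(3) = 139/1583 ≈ 8.7808%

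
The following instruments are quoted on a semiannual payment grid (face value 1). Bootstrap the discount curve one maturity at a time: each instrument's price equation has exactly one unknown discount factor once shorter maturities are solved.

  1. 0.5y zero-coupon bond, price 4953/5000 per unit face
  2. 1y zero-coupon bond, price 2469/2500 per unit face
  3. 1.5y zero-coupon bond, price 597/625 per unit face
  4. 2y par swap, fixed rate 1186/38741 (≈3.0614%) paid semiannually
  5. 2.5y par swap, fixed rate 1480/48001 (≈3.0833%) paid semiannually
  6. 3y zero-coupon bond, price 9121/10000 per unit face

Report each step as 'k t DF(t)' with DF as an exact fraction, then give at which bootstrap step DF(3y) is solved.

step 1 [0.5y] zero: DF = P = 4953/5000 ≈ 0.990600
step 2 [1y] zero: DF = P = 2469/2500 ≈ 0.987600
step 3 [1.5y] zero: DF = P = 597/625 ≈ 0.955200
step 4 [2y] swap r/2=593/38741: DF=(1 − 593/38741·(0.990600+0.987600+0.955200))/(1+593/38741) = 9407/10000 ≈ 0.940700
step 5 [2.5y] swap r/2=740/48001: DF=(1 − 740/48001·(0.990600+0.987600+0.955200+0.940700))/(1+740/48001) = 463/500 ≈ 0.926000
step 6 [3y] zero: DF = P = 9121/10000 ≈ 0.912100

1 1/2 4953/5000
2 1 2469/2500
3 3/2 597/625
4 2 9407/10000
5 5/2 463/500
6 3 9121/10000
DF(3y) is solved at step 6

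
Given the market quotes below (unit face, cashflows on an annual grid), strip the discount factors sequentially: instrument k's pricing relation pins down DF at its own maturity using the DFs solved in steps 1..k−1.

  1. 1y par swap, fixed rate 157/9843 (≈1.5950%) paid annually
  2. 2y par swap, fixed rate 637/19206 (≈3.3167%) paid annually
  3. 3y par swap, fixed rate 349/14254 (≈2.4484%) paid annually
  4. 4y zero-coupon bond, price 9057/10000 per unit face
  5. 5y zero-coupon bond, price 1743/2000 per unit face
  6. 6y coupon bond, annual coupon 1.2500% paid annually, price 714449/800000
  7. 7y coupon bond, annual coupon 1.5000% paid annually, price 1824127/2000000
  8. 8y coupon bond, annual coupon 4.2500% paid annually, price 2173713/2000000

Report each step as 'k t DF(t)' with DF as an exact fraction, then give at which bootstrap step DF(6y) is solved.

1 1 9843/10000
2 2 9363/10000
3 3 4651/5000
4 4 9057/10000
5 5 1743/2000
6 6 8249/10000
7 7 409/500
8 8 7869/10000
DF(6y) is solved at step 6

step 1 [1y] swap r/1=157/9843: DF=(1 − 157/9843·(0))/(1+157/9843) = 9843/10000 ≈ 0.984300
step 2 [2y] swap r/1=637/19206: DF=(1 − 637/19206·(0.984300))/(1+637/19206) = 9363/10000 ≈ 0.936300
step 3 [3y] swap r/1=349/14254: DF=(1 − 349/14254·(0.984300+0.936300))/(1+349/14254) = 4651/5000 ≈ 0.930200
step 4 [4y] zero: DF = P = 9057/10000 ≈ 0.905700
step 5 [5y] zero: DF = P = 1743/2000 ≈ 0.871500
step 6 [6y] bond c/1=1/80: DF=(714449/800000 − 1/80·(0.984300+0.936300+0.930200+0.905700+0.871500))/(1+1/80) = 8249/10000 ≈ 0.824900
step 7 [7y] bond c/1=3/200: DF=(1824127/2000000 − 3/200·(0.984300+0.936300+0.930200+0.905700+0.871500+0.824900))/(1+3/200) = 409/500 ≈ 0.818000
step 8 [8y] bond c/1=17/400: DF=(2173713/2000000 − 17/400·(0.984300+0.936300+0.930200+0.905700+0.871500+0.824900+0.818000))/(1+17/400) = 7869/10000 ≈ 0.786900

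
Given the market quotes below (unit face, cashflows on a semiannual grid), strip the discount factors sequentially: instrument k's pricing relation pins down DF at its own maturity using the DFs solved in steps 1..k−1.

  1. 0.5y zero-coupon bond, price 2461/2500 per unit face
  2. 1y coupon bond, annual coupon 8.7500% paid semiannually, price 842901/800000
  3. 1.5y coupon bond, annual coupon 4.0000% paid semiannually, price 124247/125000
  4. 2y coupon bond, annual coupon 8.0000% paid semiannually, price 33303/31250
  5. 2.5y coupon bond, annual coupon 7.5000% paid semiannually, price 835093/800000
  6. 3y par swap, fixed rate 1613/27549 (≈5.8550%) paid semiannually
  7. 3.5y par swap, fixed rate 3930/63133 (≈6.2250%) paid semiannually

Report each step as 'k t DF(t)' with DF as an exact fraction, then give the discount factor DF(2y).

step 1 [0.5y] zero: DF = P = 2461/2500 ≈ 0.984400
step 2 [1y] bond c/2=7/160: DF=(842901/800000 − 7/160·(0.984400))/(1+7/160) = 4841/5000 ≈ 0.968200
step 3 [1.5y] bond c/2=1/50: DF=(124247/125000 − 1/50·(0.984400+0.968200))/(1+1/50) = 4681/5000 ≈ 0.936200
step 4 [2y] bond c/2=1/25: DF=(33303/31250 − 1/25·(0.984400+0.968200+0.936200))/(1+1/25) = 571/625 ≈ 0.913600
step 5 [2.5y] bond c/2=3/80: DF=(835093/800000 − 3/80·(0.984400+0.968200+0.936200+0.913600))/(1+3/80) = 8687/10000 ≈ 0.868700
step 6 [3y] swap r/2=1613/55098: DF=(1 − 1613/55098·(0.984400+0.968200+0.936200+0.913600+0.868700))/(1+1613/55098) = 8387/10000 ≈ 0.838700
step 7 [3.5y] swap r/2=1965/63133: DF=(1 − 1965/63133·(0.984400+0.968200+0.936200+0.913600+0.868700+0.838700))/(1+1965/63133) = 1607/2000 ≈ 0.803500

1 1/2 2461/2500
2 1 4841/5000
3 3/2 4681/5000
4 2 571/625
5 5/2 8687/10000
6 3 8387/10000
7 7/2 1607/2000
DF(2y) = 571/625 ≈ 0.913600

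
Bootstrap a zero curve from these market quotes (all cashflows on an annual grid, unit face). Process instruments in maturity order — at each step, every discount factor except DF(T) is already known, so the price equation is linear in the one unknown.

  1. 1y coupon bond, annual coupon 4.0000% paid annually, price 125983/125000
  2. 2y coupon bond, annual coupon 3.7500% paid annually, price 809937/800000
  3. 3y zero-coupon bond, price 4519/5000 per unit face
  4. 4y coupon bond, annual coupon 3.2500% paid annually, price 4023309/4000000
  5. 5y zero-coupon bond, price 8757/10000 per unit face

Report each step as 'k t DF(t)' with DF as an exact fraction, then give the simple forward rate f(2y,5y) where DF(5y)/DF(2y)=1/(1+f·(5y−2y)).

step 1 [1y] bond c/1=1/25: DF=(125983/125000 − 1/25·(0))/(1+1/25) = 9691/10000 ≈ 0.969100
step 2 [2y] bond c/1=3/80: DF=(809937/800000 − 3/80·(0.969100))/(1+3/80) = 588/625 ≈ 0.940800
step 3 [3y] zero: DF = P = 4519/5000 ≈ 0.903800
step 4 [4y] bond c/1=13/400: DF=(4023309/4000000 − 13/400·(0.969100+0.940800+0.903800))/(1+13/400) = 1107/1250 ≈ 0.885600
step 5 [5y] zero: DF = P = 8757/10000 ≈ 0.875700

1 1 9691/10000
2 2 588/625
3 3 4519/5000
4 4 1107/1250
5 5 8757/10000
f(2y,5y) = ((588/625)/(8757/10000) − 1)/(3) = 31/1251 ≈ 2.4780%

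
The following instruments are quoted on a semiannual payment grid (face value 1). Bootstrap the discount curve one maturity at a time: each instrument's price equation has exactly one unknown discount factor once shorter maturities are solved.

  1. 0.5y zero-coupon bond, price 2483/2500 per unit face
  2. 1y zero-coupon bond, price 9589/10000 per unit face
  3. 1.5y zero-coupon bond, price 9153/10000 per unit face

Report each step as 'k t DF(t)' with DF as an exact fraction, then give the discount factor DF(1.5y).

step 1 [0.5y] zero: DF = P = 2483/2500 ≈ 0.993200
step 2 [1y] zero: DF = P = 9589/10000 ≈ 0.958900
step 3 [1.5y] zero: DF = P = 9153/10000 ≈ 0.915300

1 1/2 2483/2500
2 1 9589/10000
3 3/2 9153/10000
DF(1.5y) = 9153/10000 ≈ 0.915300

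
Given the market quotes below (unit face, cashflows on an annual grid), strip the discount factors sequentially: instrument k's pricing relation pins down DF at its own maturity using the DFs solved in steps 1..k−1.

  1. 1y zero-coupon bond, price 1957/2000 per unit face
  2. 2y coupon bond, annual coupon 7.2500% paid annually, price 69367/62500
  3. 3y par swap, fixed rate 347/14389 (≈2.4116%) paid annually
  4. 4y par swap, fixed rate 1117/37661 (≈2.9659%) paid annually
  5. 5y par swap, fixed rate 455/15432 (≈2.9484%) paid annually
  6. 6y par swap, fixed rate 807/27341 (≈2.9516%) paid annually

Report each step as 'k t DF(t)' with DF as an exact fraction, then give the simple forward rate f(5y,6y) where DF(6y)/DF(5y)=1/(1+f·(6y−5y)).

step 1 [1y] zero: DF = P = 1957/2000 ≈ 0.978500
step 2 [2y] bond c/1=29/400: DF=(69367/62500 − 29/400·(0.978500))/(1+29/400) = 9687/10000 ≈ 0.968700
step 3 [3y] swap r/1=347/14389: DF=(1 − 347/14389·(0.978500+0.968700))/(1+347/14389) = 4653/5000 ≈ 0.930600
step 4 [4y] swap r/1=1117/37661: DF=(1 − 1117/37661·(0.978500+0.968700+0.930600))/(1+1117/37661) = 8883/10000 ≈ 0.888300
step 5 [5y] swap r/1=455/15432: DF=(1 − 455/15432·(0.978500+0.968700+0.930600+0.888300))/(1+455/15432) = 1727/2000 ≈ 0.863500
step 6 [6y] swap r/1=807/27341: DF=(1 − 807/27341·(0.978500+0.968700+0.930600+0.888300+0.863500))/(1+807/27341) = 4193/5000 ≈ 0.838600

1 1 1957/2000
2 2 9687/10000
3 3 4653/5000
4 4 8883/10000
5 5 1727/2000
6 6 4193/5000
f(5y,6y) = ((1727/2000)/(4193/5000) − 1)/(1) = 249/8386 ≈ 2.9692%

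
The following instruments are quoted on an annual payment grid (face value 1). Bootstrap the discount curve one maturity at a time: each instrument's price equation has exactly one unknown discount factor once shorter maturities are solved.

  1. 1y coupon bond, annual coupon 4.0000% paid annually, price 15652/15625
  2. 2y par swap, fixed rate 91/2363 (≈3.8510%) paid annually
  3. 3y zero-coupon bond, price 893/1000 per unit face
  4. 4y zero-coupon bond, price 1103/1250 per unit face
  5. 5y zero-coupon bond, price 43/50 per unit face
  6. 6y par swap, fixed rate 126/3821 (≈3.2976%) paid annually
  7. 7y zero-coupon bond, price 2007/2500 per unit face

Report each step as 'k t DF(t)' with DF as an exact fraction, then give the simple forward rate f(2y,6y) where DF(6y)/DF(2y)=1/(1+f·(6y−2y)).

1 1 602/625
2 2 1159/1250
3 3 893/1000
4 4 1103/1250
5 5 43/50
6 6 2059/2500
7 7 2007/2500
f(2y,6y) = ((1159/1250)/(2059/2500) − 1)/(4) = 259/8236 ≈ 3.1447%

step 1 [1y] bond c/1=1/25: DF=(15652/15625 − 1/25·(0))/(1+1/25) = 602/625 ≈ 0.963200
step 2 [2y] swap r/1=91/2363: DF=(1 − 91/2363·(0.963200))/(1+91/2363) = 1159/1250 ≈ 0.927200
step 3 [3y] zero: DF = P = 893/1000 ≈ 0.893000
step 4 [4y] zero: DF = P = 1103/1250 ≈ 0.882400
step 5 [5y] zero: DF = P = 43/50 ≈ 0.860000
step 6 [6y] swap r/1=126/3821: DF=(1 − 126/3821·(0.963200+0.927200+0.893000+0.882400+0.860000))/(1+126/3821) = 2059/2500 ≈ 0.823600
step 7 [7y] zero: DF = P = 2007/2500 ≈ 0.802800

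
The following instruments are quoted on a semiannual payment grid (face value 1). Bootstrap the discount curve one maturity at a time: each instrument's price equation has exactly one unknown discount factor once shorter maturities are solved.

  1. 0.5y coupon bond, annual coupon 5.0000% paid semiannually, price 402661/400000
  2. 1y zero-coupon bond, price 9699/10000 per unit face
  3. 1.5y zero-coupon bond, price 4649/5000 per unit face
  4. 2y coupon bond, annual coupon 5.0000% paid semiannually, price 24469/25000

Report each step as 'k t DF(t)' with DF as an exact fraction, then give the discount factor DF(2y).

1 1/2 9821/10000
2 1 9699/10000
3 3/2 4649/5000
4 2 4423/5000
DF(2y) = 4423/5000 ≈ 0.884600

step 1 [0.5y] bond c/2=1/40: DF=(402661/400000 − 1/40·(0))/(1+1/40) = 9821/10000 ≈ 0.982100
step 2 [1y] zero: DF = P = 9699/10000 ≈ 0.969900
step 3 [1.5y] zero: DF = P = 4649/5000 ≈ 0.929800
step 4 [2y] bond c/2=1/40: DF=(24469/25000 − 1/40·(0.982100+0.969900+0.929800))/(1+1/40) = 4423/5000 ≈ 0.884600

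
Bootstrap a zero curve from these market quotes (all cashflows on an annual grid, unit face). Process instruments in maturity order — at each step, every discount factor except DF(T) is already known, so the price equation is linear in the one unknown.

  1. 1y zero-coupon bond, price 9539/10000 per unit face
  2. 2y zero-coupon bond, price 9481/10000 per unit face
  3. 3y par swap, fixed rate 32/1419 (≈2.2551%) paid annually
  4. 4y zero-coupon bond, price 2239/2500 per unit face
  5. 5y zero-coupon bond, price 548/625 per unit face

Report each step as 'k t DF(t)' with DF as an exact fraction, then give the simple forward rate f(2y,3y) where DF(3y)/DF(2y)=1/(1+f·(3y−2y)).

step 1 [1y] zero: DF = P = 9539/10000 ≈ 0.953900
step 2 [2y] zero: DF = P = 9481/10000 ≈ 0.948100
step 3 [3y] swap r/1=32/1419: DF=(1 − 32/1419·(0.953900+0.948100))/(1+32/1419) = 117/125 ≈ 0.936000
step 4 [4y] zero: DF = P = 2239/2500 ≈ 0.895600
step 5 [5y] zero: DF = P = 548/625 ≈ 0.876800

1 1 9539/10000
2 2 9481/10000
3 3 117/125
4 4 2239/2500
5 5 548/625
f(2y,3y) = ((9481/10000)/(117/125) − 1)/(1) = 121/9360 ≈ 1.2927%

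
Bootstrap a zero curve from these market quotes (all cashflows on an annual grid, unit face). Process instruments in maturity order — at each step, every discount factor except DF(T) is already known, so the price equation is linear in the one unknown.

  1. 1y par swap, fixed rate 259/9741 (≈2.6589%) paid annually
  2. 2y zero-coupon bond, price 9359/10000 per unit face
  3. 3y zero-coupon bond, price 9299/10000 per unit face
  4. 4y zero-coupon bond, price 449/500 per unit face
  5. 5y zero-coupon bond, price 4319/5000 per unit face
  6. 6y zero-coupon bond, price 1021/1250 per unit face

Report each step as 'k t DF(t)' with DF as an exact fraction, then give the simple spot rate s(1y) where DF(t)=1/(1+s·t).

step 1 [1y] swap r/1=259/9741: DF=(1 − 259/9741·(0))/(1+259/9741) = 9741/10000 ≈ 0.974100
step 2 [2y] zero: DF = P = 9359/10000 ≈ 0.935900
step 3 [3y] zero: DF = P = 9299/10000 ≈ 0.929900
step 4 [4y] zero: DF = P = 449/500 ≈ 0.898000
step 5 [5y] zero: DF = P = 4319/5000 ≈ 0.863800
step 6 [6y] zero: DF = P = 1021/1250 ≈ 0.816800

1 1 9741/10000
2 2 9359/10000
3 3 9299/10000
4 4 449/500
5 5 4319/5000
6 6 1021/1250
s(1y) = (1/(9741/10000) − 1)/(1) = 259/9741 ≈ 2.6589%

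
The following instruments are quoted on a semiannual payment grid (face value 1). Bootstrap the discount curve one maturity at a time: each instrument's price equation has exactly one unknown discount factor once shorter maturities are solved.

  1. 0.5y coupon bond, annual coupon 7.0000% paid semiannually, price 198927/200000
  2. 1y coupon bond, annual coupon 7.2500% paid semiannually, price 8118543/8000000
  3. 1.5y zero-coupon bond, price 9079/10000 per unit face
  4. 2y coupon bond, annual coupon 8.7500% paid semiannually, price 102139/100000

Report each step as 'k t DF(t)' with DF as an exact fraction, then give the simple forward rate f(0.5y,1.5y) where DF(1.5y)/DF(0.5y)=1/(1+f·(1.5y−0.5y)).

1 1/2 961/1000
2 1 9457/10000
3 3/2 9079/10000
4 2 4303/5000
f(0.5y,1.5y) = ((961/1000)/(9079/10000) − 1)/(1) = 531/9079 ≈ 5.8487%

step 1 [0.5y] bond c/2=7/200: DF=(198927/200000 − 7/200·(0))/(1+7/200) = 961/1000 ≈ 0.961000
step 2 [1y] bond c/2=29/800: DF=(8118543/8000000 − 29/800·(0.961000))/(1+29/800) = 9457/10000 ≈ 0.945700
step 3 [1.5y] zero: DF = P = 9079/10000 ≈ 0.907900
step 4 [2y] bond c/2=7/160: DF=(102139/100000 − 7/160·(0.961000+0.945700+0.907900))/(1+7/160) = 4303/5000 ≈ 0.860600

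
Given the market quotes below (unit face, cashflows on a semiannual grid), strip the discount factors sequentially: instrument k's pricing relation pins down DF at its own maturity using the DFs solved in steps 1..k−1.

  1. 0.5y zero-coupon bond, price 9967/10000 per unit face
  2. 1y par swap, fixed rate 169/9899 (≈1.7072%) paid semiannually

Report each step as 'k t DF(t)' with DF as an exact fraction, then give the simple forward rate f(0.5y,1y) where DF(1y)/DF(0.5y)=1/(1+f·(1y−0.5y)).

1 1/2 9967/10000
2 1 9831/10000
f(0.5y,1y) = ((9967/10000)/(9831/10000) − 1)/(1/2) = 272/9831 ≈ 2.7668%

step 1 [0.5y] zero: DF = P = 9967/10000 ≈ 0.996700
step 2 [1y] swap r/2=169/19798: DF=(1 − 169/19798·(0.996700))/(1+169/19798) = 9831/10000 ≈ 0.983100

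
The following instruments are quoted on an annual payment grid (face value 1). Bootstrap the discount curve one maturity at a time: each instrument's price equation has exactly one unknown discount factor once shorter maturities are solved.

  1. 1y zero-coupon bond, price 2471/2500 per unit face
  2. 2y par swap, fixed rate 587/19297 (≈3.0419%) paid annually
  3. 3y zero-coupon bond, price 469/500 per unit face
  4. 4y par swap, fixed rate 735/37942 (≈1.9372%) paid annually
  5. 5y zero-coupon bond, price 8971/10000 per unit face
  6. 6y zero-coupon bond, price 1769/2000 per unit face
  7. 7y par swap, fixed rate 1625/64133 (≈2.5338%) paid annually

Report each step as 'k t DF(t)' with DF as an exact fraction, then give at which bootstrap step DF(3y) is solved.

1 1 2471/2500
2 2 9413/10000
3 3 469/500
4 4 1853/2000
5 5 8971/10000
6 6 1769/2000
7 7 67/80
DF(3y) is solved at step 3

step 1 [1y] zero: DF = P = 2471/2500 ≈ 0.988400
step 2 [2y] swap r/1=587/19297: DF=(1 − 587/19297·(0.988400))/(1+587/19297) = 9413/10000 ≈ 0.941300
step 3 [3y] zero: DF = P = 469/500 ≈ 0.938000
step 4 [4y] swap r/1=735/37942: DF=(1 − 735/37942·(0.988400+0.941300+0.938000))/(1+735/37942) = 1853/2000 ≈ 0.926500
step 5 [5y] zero: DF = P = 8971/10000 ≈ 0.897100
step 6 [6y] zero: DF = P = 1769/2000 ≈ 0.884500
step 7 [7y] swap r/1=1625/64133: DF=(1 − 1625/64133·(0.988400+0.941300+0.938000+0.926500+0.897100+0.884500))/(1+1625/64133) = 67/80 ≈ 0.837500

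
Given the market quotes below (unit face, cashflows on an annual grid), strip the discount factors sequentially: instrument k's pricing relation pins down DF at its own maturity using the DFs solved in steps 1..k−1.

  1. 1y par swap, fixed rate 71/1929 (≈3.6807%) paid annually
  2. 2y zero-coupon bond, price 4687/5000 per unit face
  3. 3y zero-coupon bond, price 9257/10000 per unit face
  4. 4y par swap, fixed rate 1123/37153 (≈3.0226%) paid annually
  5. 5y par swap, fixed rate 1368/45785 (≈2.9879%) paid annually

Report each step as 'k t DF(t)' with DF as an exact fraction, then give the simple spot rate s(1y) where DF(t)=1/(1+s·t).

1 1 1929/2000
2 2 4687/5000
3 3 9257/10000
4 4 8877/10000
5 5 1079/1250
s(1y) = (1/(1929/2000) − 1)/(1) = 71/1929 ≈ 3.6807%

step 1 [1y] swap r/1=71/1929: DF=(1 − 71/1929·(0))/(1+71/1929) = 1929/2000 ≈ 0.964500
step 2 [2y] zero: DF = P = 4687/5000 ≈ 0.937400
step 3 [3y] zero: DF = P = 9257/10000 ≈ 0.925700
step 4 [4y] swap r/1=1123/37153: DF=(1 − 1123/37153·(0.964500+0.937400+0.925700))/(1+1123/37153) = 8877/10000 ≈ 0.887700
step 5 [5y] swap r/1=1368/45785: DF=(1 − 1368/45785·(0.964500+0.937400+0.925700+0.887700))/(1+1368/45785) = 1079/1250 ≈ 0.863200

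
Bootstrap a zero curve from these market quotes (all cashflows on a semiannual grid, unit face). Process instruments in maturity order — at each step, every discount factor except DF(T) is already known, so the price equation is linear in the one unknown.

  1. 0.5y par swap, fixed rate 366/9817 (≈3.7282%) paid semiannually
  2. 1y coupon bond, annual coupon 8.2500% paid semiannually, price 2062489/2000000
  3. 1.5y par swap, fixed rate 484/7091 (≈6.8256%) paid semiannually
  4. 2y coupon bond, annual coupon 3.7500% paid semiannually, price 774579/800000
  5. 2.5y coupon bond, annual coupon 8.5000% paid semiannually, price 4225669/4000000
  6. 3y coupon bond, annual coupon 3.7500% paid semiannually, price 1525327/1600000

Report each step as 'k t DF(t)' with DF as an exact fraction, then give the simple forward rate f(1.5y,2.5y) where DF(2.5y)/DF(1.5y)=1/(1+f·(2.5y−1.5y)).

1 1/2 9817/10000
2 1 1903/2000
3 3/2 1129/1250
4 2 4491/5000
5 5/2 8611/10000
6 3 532/625
f(1.5y,2.5y) = ((1129/1250)/(8611/10000) − 1)/(1) = 421/8611 ≈ 4.8891%

step 1 [0.5y] swap r/2=183/9817: DF=(1 − 183/9817·(0))/(1+183/9817) = 9817/10000 ≈ 0.981700
step 2 [1y] bond c/2=33/800: DF=(2062489/2000000 − 33/800·(0.981700))/(1+33/800) = 1903/2000 ≈ 0.951500
step 3 [1.5y] swap r/2=242/7091: DF=(1 − 242/7091·(0.981700+0.951500))/(1+242/7091) = 1129/1250 ≈ 0.903200
step 4 [2y] bond c/2=3/160: DF=(774579/800000 − 3/160·(0.981700+0.951500+0.903200))/(1+3/160) = 4491/5000 ≈ 0.898200
step 5 [2.5y] bond c/2=17/400: DF=(4225669/4000000 − 17/400·(0.981700+0.951500+0.903200+0.898200))/(1+17/400) = 8611/10000 ≈ 0.861100
step 6 [3y] bond c/2=3/160: DF=(1525327/1600000 − 3/160·(0.981700+0.951500+0.903200+0.898200+0.861100))/(1+3/160) = 532/625 ≈ 0.851200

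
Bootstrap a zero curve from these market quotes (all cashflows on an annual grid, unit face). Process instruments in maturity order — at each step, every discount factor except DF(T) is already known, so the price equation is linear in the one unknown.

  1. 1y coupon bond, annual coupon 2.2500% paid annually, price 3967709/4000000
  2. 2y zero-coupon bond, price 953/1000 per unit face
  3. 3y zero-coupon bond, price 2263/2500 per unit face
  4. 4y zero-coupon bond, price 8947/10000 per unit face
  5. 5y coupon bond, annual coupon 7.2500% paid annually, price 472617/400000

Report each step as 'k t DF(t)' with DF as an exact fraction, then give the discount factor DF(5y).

1 1 9701/10000
2 2 953/1000
3 3 2263/2500
4 4 8947/10000
5 5 17/20
DF(5y) = 17/20 ≈ 0.850000

step 1 [1y] bond c/1=9/400: DF=(3967709/4000000 − 9/400·(0))/(1+9/400) = 9701/10000 ≈ 0.970100
step 2 [2y] zero: DF = P = 953/1000 ≈ 0.953000
step 3 [3y] zero: DF = P = 2263/2500 ≈ 0.905200
step 4 [4y] zero: DF = P = 8947/10000 ≈ 0.894700
step 5 [5y] bond c/1=29/400: DF=(472617/400000 − 29/400·(0.970100+0.953000+0.905200+0.894700))/(1+29/400) = 17/20 ≈ 0.850000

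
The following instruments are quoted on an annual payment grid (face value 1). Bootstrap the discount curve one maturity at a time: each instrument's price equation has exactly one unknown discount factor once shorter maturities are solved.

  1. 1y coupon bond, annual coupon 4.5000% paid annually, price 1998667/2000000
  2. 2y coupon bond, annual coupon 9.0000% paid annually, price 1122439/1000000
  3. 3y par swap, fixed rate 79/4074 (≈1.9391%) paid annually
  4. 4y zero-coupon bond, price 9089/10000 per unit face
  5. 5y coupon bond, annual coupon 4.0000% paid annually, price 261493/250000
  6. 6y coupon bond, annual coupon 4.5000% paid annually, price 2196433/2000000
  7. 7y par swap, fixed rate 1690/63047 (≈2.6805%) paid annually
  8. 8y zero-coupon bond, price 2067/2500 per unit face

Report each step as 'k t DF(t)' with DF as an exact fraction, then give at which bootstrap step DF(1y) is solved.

step 1 [1y] bond c/1=9/200: DF=(1998667/2000000 − 9/200·(0))/(1+9/200) = 9563/10000 ≈ 0.956300
step 2 [2y] bond c/1=9/100: DF=(1122439/1000000 − 9/100·(0.956300))/(1+9/100) = 2377/2500 ≈ 0.950800
step 3 [3y] swap r/1=79/4074: DF=(1 − 79/4074·(0.956300+0.950800))/(1+79/4074) = 9447/10000 ≈ 0.944700
step 4 [4y] zero: DF = P = 9089/10000 ≈ 0.908900
step 5 [5y] bond c/1=1/25: DF=(261493/250000 − 1/25·(0.956300+0.950800+0.944700+0.908900))/(1+1/25) = 8611/10000 ≈ 0.861100
step 6 [6y] bond c/1=9/200: DF=(2196433/2000000 − 9/200·(0.956300+0.950800+0.944700+0.908900+0.861100))/(1+9/200) = 8519/10000 ≈ 0.851900
step 7 [7y] swap r/1=1690/63047: DF=(1 − 1690/63047·(0.956300+0.950800+0.944700+0.908900+0.861100+0.851900))/(1+1690/63047) = 831/1000 ≈ 0.831000
step 8 [8y] zero: DF = P = 2067/2500 ≈ 0.826800

1 1 9563/10000
2 2 2377/2500
3 3 9447/10000
4 4 9089/10000
5 5 8611/10000
6 6 8519/10000
7 7 831/1000
8 8 2067/2500
DF(1y) is solved at step 1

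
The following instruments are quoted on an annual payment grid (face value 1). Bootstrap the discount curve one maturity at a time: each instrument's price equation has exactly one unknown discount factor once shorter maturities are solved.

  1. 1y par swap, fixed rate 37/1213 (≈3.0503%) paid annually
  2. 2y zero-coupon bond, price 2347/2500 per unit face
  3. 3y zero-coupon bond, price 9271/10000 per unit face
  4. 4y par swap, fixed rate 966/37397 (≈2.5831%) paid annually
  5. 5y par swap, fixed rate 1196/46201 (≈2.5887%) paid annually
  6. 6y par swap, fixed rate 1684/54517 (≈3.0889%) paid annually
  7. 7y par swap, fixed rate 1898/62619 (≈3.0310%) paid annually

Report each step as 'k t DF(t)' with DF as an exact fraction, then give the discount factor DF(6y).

step 1 [1y] swap r/1=37/1213: DF=(1 − 37/1213·(0))/(1+37/1213) = 1213/1250 ≈ 0.970400
step 2 [2y] zero: DF = P = 2347/2500 ≈ 0.938800
step 3 [3y] zero: DF = P = 9271/10000 ≈ 0.927100
step 4 [4y] swap r/1=966/37397: DF=(1 − 966/37397·(0.970400+0.938800+0.927100))/(1+966/37397) = 4517/5000 ≈ 0.903400
step 5 [5y] swap r/1=1196/46201: DF=(1 − 1196/46201·(0.970400+0.938800+0.927100+0.903400))/(1+1196/46201) = 2201/2500 ≈ 0.880400
step 6 [6y] swap r/1=1684/54517: DF=(1 − 1684/54517·(0.970400+0.938800+0.927100+0.903400+0.880400))/(1+1684/54517) = 2079/2500 ≈ 0.831600
step 7 [7y] swap r/1=1898/62619: DF=(1 − 1898/62619·(0.970400+0.938800+0.927100+0.903400+0.880400+0.831600))/(1+1898/62619) = 4051/5000 ≈ 0.810200

1 1 1213/1250
2 2 2347/2500
3 3 9271/10000
4 4 4517/5000
5 5 2201/2500
6 6 2079/2500
7 7 4051/5000
DF(6y) = 2079/2500 ≈ 0.831600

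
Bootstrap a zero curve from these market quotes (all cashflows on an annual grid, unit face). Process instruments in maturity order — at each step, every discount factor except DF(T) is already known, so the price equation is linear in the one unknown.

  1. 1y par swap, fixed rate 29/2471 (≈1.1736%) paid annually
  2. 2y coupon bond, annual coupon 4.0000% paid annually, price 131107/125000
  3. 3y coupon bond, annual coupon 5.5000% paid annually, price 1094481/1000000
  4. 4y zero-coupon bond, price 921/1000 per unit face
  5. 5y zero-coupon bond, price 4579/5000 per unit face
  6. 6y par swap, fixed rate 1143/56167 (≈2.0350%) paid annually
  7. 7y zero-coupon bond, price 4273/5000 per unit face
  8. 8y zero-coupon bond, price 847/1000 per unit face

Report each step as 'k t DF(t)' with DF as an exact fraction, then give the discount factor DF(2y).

step 1 [1y] swap r/1=29/2471: DF=(1 − 29/2471·(0))/(1+29/2471) = 2471/2500 ≈ 0.988400
step 2 [2y] bond c/1=1/25: DF=(131107/125000 − 1/25·(0.988400))/(1+1/25) = 1941/2000 ≈ 0.970500
step 3 [3y] bond c/1=11/200: DF=(1094481/1000000 − 11/200·(0.988400+0.970500))/(1+11/200) = 9353/10000 ≈ 0.935300
step 4 [4y] zero: DF = P = 921/1000 ≈ 0.921000
step 5 [5y] zero: DF = P = 4579/5000 ≈ 0.915800
step 6 [6y] swap r/1=1143/56167: DF=(1 − 1143/56167·(0.988400+0.970500+0.935300+0.921000+0.915800))/(1+1143/56167) = 8857/10000 ≈ 0.885700
step 7 [7y] zero: DF = P = 4273/5000 ≈ 0.854600
step 8 [8y] zero: DF = P = 847/1000 ≈ 0.847000

1 1 2471/2500
2 2 1941/2000
3 3 9353/10000
4 4 921/1000
5 5 4579/5000
6 6 8857/10000
7 7 4273/5000
8 8 847/1000
DF(2y) = 1941/2000 ≈ 0.970500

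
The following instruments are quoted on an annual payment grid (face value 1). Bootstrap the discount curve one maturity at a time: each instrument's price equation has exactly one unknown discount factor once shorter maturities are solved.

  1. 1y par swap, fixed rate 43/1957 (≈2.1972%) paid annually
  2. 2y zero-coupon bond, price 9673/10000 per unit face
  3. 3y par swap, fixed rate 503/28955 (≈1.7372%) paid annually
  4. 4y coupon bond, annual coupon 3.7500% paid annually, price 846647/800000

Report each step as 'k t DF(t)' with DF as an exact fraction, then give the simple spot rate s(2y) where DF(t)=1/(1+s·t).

1 1 1957/2000
2 2 9673/10000
3 3 9497/10000
4 4 4577/5000
s(2y) = (1/(9673/10000) − 1)/(2) = 327/19346 ≈ 1.6903%

step 1 [1y] swap r/1=43/1957: DF=(1 − 43/1957·(0))/(1+43/1957) = 1957/2000 ≈ 0.978500
step 2 [2y] zero: DF = P = 9673/10000 ≈ 0.967300
step 3 [3y] swap r/1=503/28955: DF=(1 − 503/28955·(0.978500+0.967300))/(1+503/28955) = 9497/10000 ≈ 0.949700
step 4 [4y] bond c/1=3/80: DF=(846647/800000 − 3/80·(0.978500+0.967300+0.949700))/(1+3/80) = 4577/5000 ≈ 0.915400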